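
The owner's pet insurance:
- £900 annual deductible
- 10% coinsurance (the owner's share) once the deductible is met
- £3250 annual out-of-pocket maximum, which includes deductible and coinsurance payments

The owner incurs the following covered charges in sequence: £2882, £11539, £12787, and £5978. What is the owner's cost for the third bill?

#1 (£2882): £900 finishes the deductible; £1982 goes to coinsurance; owner's 10% is £198.20. Owner owes £1098.20 (running OOP £1098.20).
#2 (£11539): 10% coinsurance on £11539 = £1153.90. Cost to owner: £1153.90. OOP to date £2252.10.
#3 (£12787): 10% coinsurance on £12787 = £1278.70. OOP would hit £3530.80 > £3250, so the cap limits the owner to £3250 − £2252.10 = £997.90.

£997.90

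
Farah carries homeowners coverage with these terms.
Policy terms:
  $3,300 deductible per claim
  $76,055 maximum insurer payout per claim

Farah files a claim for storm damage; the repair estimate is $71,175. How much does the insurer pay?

Less the $3,300 deductible: $71,175 − $3,300 = $67,875.
That's under the $76,055 cap, so the insurer reimburses the full $67,875.

$67,875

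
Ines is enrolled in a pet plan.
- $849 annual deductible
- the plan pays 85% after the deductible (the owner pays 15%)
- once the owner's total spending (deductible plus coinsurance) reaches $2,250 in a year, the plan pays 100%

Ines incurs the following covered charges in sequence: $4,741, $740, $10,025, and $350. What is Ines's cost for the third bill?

Claim 1 — $4,741: deductible takes $849, $3,892 remains; owner's 15% is $583.80. Owner owes $1,432.80 (running OOP $1,432.80).
Claim 2 — $740: deductible met; 15% of $740 = $111. Owner pays $111; OOP now $1,543.80.
Claim 3 — $10,025: deductible met; 15% of $10,025 = $1,503.75. Adding that to $1,543.80 gives $3,047.55, past the $2,250 cap; owner pays only $2,250 − $1,543.80 = $706.20.

$706.20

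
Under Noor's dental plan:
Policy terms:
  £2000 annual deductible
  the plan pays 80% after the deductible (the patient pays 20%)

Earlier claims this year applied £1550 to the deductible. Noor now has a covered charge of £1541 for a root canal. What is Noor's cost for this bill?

£668.20

£1550 of the £2000 deductible is already met, leaving £450.
After the £450 deductible portion, £1541 − £450 = £1091 is subject to coinsurance.
Coinsurance: £1091 × 20% = £218.20.
So the patient owes £450 + £218.20 = £668.20.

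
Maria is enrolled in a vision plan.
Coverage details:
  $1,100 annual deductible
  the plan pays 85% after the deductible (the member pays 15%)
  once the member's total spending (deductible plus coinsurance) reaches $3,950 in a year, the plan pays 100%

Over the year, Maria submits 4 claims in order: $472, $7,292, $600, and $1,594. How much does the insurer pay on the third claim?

$510

Bill 1, $472: fully absorbed by the deductible. Member pays $472; OOP now $472. Plan pays $472 − $472 = $0.
Bill 2, $7,292: $628 to deductible, leaving $6,664; member's 15% is $999.60. Member owes $1,627.60 (running OOP $2,099.60). Insurer: $7,292 − $1,627.60 = $5,664.40.
Bill 3, $600: deductible met; 15% of $600 = $90. Cost to member: $90. OOP to date $2,189.60. Plan pays $600 − $90 = $510.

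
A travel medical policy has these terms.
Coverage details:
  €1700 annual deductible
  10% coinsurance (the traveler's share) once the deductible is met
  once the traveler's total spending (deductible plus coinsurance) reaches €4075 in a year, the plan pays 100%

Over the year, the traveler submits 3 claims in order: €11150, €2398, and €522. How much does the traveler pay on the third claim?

€52.20

#1 (€11150): deductible takes €1700, €9450 remains; coinsurance €9450 × 10% = €945. Traveler pays €2645; OOP now €2645.
#2 (€2398): 10% coinsurance on €2398 = €239.80. Traveler owes €239.80 (running OOP €2884.80).
#3 (€522): 10% coinsurance on €522 = €52.20. Cost to traveler: €52.20. OOP to date €2937.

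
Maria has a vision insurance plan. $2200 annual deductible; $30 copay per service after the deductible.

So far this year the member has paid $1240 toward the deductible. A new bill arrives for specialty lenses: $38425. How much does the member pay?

$990

Remaining deductible: $2200 − $1240 = $960.
That leaves $38425 − $960 = $37465 for the copay.
Copay on this service: $30.
Member responsibility: $960 + $30 = $990.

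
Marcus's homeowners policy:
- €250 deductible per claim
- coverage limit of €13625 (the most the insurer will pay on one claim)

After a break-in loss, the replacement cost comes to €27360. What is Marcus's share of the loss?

Less the €250 deductible: €27360 − €250 = €27110.
€27110 exceeds the €13625 limit, so the insurer pays the limit: €13625.
The homeowner bears the rest of the original loss: €27360 − €13625 = €13735.

€13735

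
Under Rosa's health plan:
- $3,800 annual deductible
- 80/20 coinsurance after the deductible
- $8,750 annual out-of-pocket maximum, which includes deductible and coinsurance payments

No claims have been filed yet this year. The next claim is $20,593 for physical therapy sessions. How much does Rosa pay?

The full $3,800 deductible is still open; $3,800 of this bill applies to it.
The remaining $16,793 (= $20,593 − $3,800) moves to coinsurance.
Coinsurance: $16,793 × 20% = $3,358.60.
That puts the patient's cost at $3,800 + $3,358.60 = $7,158.60 before any cap.
Cumulative spending $0 + $7,158.60 = $7,158.60 stays under the $8,750 maximum.

$7,158.60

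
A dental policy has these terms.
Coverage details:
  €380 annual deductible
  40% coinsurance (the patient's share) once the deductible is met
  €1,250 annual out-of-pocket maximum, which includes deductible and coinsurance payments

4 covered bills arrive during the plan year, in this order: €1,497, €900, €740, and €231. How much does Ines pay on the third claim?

€63.20

#1 (€1,497): deductible takes €380, €1,117 remains; coinsurance €1,117 × 40% = €446.80. Cost to patient: €826.80. OOP to date €826.80.
#2 (€900): deductible already satisfied, so patient's share is 40% × €900 = €360. Cost to patient: €360. OOP to date €1,186.80.
#3 (€740): deductible met; 40% of €740 = €296. OOP would hit €1,482.80 > €1,250, so the cap limits the patient to €1,250 − €1,186.80 = €63.20.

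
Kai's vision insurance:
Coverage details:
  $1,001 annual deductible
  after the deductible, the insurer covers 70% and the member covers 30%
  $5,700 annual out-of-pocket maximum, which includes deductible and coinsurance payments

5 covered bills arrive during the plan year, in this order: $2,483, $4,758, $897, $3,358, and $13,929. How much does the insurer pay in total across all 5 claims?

$19,725

Bill 1, $2,483: $1,001 to deductible, leaving $1,482; coinsurance $1,482 × 30% = $444.60. Member pays $1,445.60; OOP now $1,445.60. Insurer: $2,483 − $1,445.60 = $1,037.40.
Bill 2, $4,758: deductible already satisfied, so member's share is 30% × $4,758 = $1,427.40. Member owes $1,427.40 (running OOP $2,873). Insurer: $4,758 − $1,427.40 = $3,330.60.
Bill 3, $897: deductible already satisfied, so member's share is 30% × $897 = $269.10. Member owes $269.10 (running OOP $3,142.10). Insurer: $897 − $269.10 = $627.90.
Bill 4, $3,358: 30% coinsurance on $3,358 = $1,007.40. Member pays $1,007.40; OOP now $4,149.50. Insurer: $3,358 − $1,007.40 = $2,350.60.
Bill 5, $13,929: deductible already satisfied, so member's share is 30% × $13,929 = $4,178.70. Adding that to $4,149.50 gives $8,328.20, past the $5,700 cap; member pays only $5,700 − $4,149.50 = $1,550.50. Plan pays $13,929 − $1,550.50 = $12,378.50.
Insurer total: $1,037.40 + $3,330.60 + $627.90 + $2,350.60 + $12,378.50 = $19,725.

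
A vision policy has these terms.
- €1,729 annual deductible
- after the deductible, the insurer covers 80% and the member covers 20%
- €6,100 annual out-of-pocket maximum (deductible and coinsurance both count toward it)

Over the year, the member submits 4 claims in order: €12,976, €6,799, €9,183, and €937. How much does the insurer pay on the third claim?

€8,421.20

#1 (€12,976): deductible takes €1,729, €11,247 remains; coinsurance €11,247 × 20% = €2,249.40. Member pays €3,978.40; OOP now €3,978.40. Plan pays €12,976 − €3,978.40 = €8,997.60.
#2 (€6,799): 20% coinsurance on €6,799 = €1,359.80. Cost to member: €1,359.80. OOP to date €5,338.20. Plan pays €6,799 − €1,359.80 = €5,439.20.
#3 (€9,183): deductible already satisfied, so member's share is 20% × €9,183 = €1,836.60. That would push OOP to €7,174.80, over the €6,100 cap, so member pays €6,100 − €5,338.20 = €761.80. Plan pays €9,183 − €761.80 = €8,421.20.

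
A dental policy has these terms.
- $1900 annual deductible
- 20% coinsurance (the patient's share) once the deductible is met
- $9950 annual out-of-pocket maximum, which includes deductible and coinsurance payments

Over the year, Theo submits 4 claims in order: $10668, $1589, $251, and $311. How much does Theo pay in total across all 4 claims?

Bill 1, $10668: $1900 finishes the deductible; $8768 goes to coinsurance; patient's 20% is $1753.60. Patient owes $3653.60 (running OOP $3653.60).
Bill 2, $1589: deductible already satisfied, so patient's share is 20% × $1589 = $317.80. Patient owes $317.80 (running OOP $3971.40).
Bill 3, $251: deductible met; 20% of $251 = $50.20. Patient owes $50.20 (running OOP $4021.60).
Bill 4, $311: deductible met; 20% of $311 = $62.20. Cost to patient: $62.20. OOP to date $4083.80.
Total paid by the patient: $3653.60 + $317.80 + $50.20 + $62.20 = $4083.80.

$4083.80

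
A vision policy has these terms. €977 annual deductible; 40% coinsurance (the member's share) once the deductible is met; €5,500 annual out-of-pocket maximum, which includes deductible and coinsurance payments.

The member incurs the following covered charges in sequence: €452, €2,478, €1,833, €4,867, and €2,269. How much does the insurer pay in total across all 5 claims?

€6,553.20

#1 (€452): entire amount goes to the deductible. Member owes €452 (running OOP €452). Plan pays €452 − €452 = €0.
#2 (€2,478): €525 finishes the deductible; €1,953 goes to coinsurance; 40% of €1,953 = €781.20. Cost to member: €1,306.20. OOP to date €1,758.20. Insurer: €2,478 − €1,306.20 = €1,171.80.
#3 (€1,833): deductible already satisfied, so member's share is 40% × €1,833 = €733.20. Member owes €733.20 (running OOP €2,491.40). Insurer: €1,833 − €733.20 = €1,099.80.
#4 (€4,867): deductible already satisfied, so member's share is 40% × €4,867 = €1,946.80. Cost to member: €1,946.80. OOP to date €4,438.20. Plan pays €4,867 − €1,946.80 = €2,920.20.
#5 (€2,269): deductible already satisfied, so member's share is 40% × €2,269 = €907.60. Member pays €907.60; OOP now €5,345.80. Insurer: €2,269 − €907.60 = €1,361.40.
Insurer total: €0 + €1,171.80 + €1,099.80 + €2,920.20 + €1,361.40 = €6,553.20.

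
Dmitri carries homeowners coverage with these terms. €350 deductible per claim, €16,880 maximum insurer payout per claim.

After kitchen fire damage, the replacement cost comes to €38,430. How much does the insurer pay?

Subtract the deductible: €38,430 − €350 = €38,080.
€38,080 exceeds the €16,880 limit, so the insurer pays the limit: €16,880.

€16,880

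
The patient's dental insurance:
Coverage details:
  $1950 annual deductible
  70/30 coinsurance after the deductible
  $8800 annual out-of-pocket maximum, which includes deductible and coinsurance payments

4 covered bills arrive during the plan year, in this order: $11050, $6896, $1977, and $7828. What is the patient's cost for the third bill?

$593.10

Bill 1, $11050: $1950 to deductible, leaving $9100; 30% of $9100 = $2730. Patient pays $4680; OOP now $4680.
Bill 2, $6896: 30% coinsurance on $6896 = $2068.80. Cost to patient: $2068.80. OOP to date $6748.80.
Bill 3, $1977: deductible met; 30% of $1977 = $593.10. Cost to patient: $593.10. OOP to date $7341.90.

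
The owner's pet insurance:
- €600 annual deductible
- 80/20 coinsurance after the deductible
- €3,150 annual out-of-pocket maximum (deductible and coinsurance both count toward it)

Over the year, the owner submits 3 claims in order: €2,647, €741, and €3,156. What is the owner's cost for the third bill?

Claim 1 (€2,647): deductible takes €600, €2,047 remains; 20% of €2,047 = €409.40. Owner pays €1,009.40; OOP now €1,009.40.
Claim 2 (€741): deductible met; 20% of €741 = €148.20. Owner owes €148.20 (running OOP €1,157.60).
Claim 3 (€3,156): deductible already satisfied, so owner's share is 20% × €3,156 = €631.20. Owner owes €631.20 (running OOP €1,788.80).

€631.20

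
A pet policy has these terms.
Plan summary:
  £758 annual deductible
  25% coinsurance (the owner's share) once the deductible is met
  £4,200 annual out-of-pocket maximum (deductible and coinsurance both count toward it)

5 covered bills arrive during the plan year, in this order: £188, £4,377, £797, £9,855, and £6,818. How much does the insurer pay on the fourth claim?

£7,564

Bill 1, £188: entire amount goes to the deductible. Owner owes £188 (running OOP £188). Plan pays £188 − £188 = £0.
Bill 2, £4,377: £570 finishes the deductible; £3,807 goes to coinsurance; owner's 25% is £951.75. Owner owes £1,521.75 (running OOP £1,709.75). Plan pays £4,377 − £1,521.75 = £2,855.25.
Bill 3, £797: 25% coinsurance on £797 = £199.25. Owner pays £199.25; OOP now £1,909. Insurer: £797 − £199.25 = £597.75.
Bill 4, £9,855: deductible met; 25% of £9,855 = £2,463.75. That would push OOP to £4,372.75, over the £4,200 cap, so owner pays £4,200 − £1,909 = £2,291. Insurer: £9,855 − £2,291 = £7,564.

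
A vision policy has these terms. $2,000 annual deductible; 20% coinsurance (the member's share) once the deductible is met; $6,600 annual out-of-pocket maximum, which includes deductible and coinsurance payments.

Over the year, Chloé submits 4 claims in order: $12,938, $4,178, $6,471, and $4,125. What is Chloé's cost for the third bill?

$1,294.20

#1 ($12,938): $2,000 to deductible, leaving $10,938; coinsurance $10,938 × 20% = $2,187.60. Cost to member: $4,187.60. OOP to date $4,187.60.
#2 ($4,178): deductible already satisfied, so member's share is 20% × $4,178 = $835.60. Member pays $835.60; OOP now $5,023.20.
#3 ($6,471): deductible met; 20% of $6,471 = $1,294.20. Cost to member: $1,294.20. OOP to date $6,317.40.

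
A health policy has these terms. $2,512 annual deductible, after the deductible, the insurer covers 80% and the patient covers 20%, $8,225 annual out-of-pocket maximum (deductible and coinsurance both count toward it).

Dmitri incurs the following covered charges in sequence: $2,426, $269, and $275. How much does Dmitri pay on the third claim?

Bill 1, $2,426: entire amount goes to the deductible. Patient owes $2,426 (running OOP $2,426).
Bill 2, $269: $86 to deductible, leaving $183; patient's 20% is $36.60. Patient pays $122.60; OOP now $2,548.60.
Bill 3, $275: 20% coinsurance on $275 = $55. Patient pays $55; OOP now $2,603.60.

$55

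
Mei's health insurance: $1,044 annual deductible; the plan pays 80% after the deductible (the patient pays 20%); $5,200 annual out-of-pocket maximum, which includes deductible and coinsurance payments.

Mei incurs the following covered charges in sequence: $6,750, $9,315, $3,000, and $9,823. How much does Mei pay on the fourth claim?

Claim 1 — $6,750: $1,044 to deductible, leaving $5,706; 20% of $5,706 = $1,141.20. Patient owes $2,185.20 (running OOP $2,185.20).
Claim 2 — $9,315: deductible already satisfied, so patient's share is 20% × $9,315 = $1,863. Patient pays $1,863; OOP now $4,048.20.
Claim 3 — $3,000: deductible met; 20% of $3,000 = $600. Cost to patient: $600. OOP to date $4,648.20.
Claim 4 — $9,823: deductible already satisfied, so patient's share is 20% × $9,823 = $1,964.60. Adding that to $4,648.20 gives $6,612.80, past the $5,200 cap; patient pays only $5,200 − $4,648.20 = $551.80.

$551.80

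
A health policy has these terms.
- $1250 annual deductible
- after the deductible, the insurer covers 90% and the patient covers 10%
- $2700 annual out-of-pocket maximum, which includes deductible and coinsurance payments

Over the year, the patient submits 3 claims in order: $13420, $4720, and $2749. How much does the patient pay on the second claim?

#1 ($13420): deductible takes $1250, $12170 remains; coinsurance $12170 × 10% = $1217. Patient owes $2467 (running OOP $2467).
#2 ($4720): deductible already satisfied, so patient's share is 10% × $4720 = $472. That would push OOP to $2939, over the $2700 cap, so patient pays $2700 − $2467 = $233.

$233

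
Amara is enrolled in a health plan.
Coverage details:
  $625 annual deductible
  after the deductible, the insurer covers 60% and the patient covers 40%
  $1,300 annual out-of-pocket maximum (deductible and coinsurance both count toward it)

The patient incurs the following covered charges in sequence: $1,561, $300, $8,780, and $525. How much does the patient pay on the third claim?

$180.60

Claim 1 — $1,561: $625 to deductible, leaving $936; coinsurance $936 × 40% = $374.40. Patient pays $999.40; OOP now $999.40.
Claim 2 — $300: 40% coinsurance on $300 = $120. Patient pays $120; OOP now $1,119.40.
Claim 3 — $8,780: deductible already satisfied, so patient's share is 40% × $8,780 = $3,512. That would push OOP to $4,631.40, over the $1,300 cap, so patient pays $1,300 − $1,119.40 = $180.60.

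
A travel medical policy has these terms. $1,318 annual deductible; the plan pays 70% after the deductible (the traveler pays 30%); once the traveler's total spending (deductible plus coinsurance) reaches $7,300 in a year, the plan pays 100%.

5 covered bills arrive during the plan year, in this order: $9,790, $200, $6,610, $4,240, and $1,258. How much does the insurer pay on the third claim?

$4,627

Claim 1 — $9,790: $1,318 to deductible, leaving $8,472; 30% of $8,472 = $2,541.60. Traveler pays $3,859.60; OOP now $3,859.60. Insurer: $9,790 − $3,859.60 = $5,930.40.
Claim 2 — $200: deductible already satisfied, so traveler's share is 30% × $200 = $60. Traveler owes $60 (running OOP $3,919.60). Insurer: $200 − $60 = $140.
Claim 3 — $6,610: 30% coinsurance on $6,610 = $1,983. Cost to traveler: $1,983. OOP to date $5,902.60. Plan pays $6,610 − $1,983 = $4,627.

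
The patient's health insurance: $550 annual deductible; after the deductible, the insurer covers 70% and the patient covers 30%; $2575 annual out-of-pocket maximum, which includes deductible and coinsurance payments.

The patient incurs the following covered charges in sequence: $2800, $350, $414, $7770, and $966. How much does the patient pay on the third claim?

Bill 1, $2800: deductible takes $550, $2250 remains; coinsurance $2250 × 30% = $675. Cost to patient: $1225. OOP to date $1225.
Bill 2, $350: 30% coinsurance on $350 = $105. Cost to patient: $105. OOP to date $1330.
Bill 3, $414: deductible already satisfied, so patient's share is 30% × $414 = $124.20. Cost to patient: $124.20. OOP to date $1454.20.

$124.20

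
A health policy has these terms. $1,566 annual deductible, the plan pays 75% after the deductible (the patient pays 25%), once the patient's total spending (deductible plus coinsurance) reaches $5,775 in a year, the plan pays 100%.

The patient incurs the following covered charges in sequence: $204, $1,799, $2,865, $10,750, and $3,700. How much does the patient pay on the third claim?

Bill 1, $204: entire amount goes to the deductible. Patient owes $204 (running OOP $204).
Bill 2, $1,799: deductible takes $1,362, $437 remains; 25% of $437 = $109.25. Patient pays $1,471.25; OOP now $1,675.25.
Bill 3, $2,865: deductible already satisfied, so patient's share is 25% × $2,865 = $716.25. Cost to patient: $716.25. OOP to date $2,391.50.

$716.25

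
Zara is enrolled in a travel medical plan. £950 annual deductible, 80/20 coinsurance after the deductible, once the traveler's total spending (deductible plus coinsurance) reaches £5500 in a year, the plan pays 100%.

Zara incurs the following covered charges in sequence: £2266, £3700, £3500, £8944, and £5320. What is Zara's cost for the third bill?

£700

Bill 1, £2266: £950 to deductible, leaving £1316; 20% of £1316 = £263.20. Traveler owes £1213.20 (running OOP £1213.20).
Bill 2, £3700: deductible met; 20% of £3700 = £740. Cost to traveler: £740. OOP to date £1953.20.
Bill 3, £3500: 20% coinsurance on £3500 = £700. Traveler owes £700 (running OOP £2653.20).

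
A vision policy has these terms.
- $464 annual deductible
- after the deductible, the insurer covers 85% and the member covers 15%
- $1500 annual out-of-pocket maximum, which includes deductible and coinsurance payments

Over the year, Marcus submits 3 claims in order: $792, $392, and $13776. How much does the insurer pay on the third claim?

Bill 1, $792: $464 finishes the deductible; $328 goes to coinsurance; coinsurance $328 × 15% = $49.20. Member pays $513.20; OOP now $513.20. Plan pays $792 − $513.20 = $278.80.
Bill 2, $392: deductible met; 15% of $392 = $58.80. Member pays $58.80; OOP now $572. Plan pays $392 − $58.80 = $333.20.
Bill 3, $13776: deductible met; 15% of $13776 = $2066.40. That would push OOP to $2638.40, over the $1500 cap, so member pays $1500 − $572 = $928. Insurer: $13776 − $928 = $12848.

$12848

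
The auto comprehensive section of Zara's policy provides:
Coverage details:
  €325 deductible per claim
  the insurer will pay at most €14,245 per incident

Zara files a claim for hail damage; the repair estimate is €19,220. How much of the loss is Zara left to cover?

After the deductible, €19,220 − €325 = €18,895 remains.
The €14,245 per-incident cap binds; insurer pays €14,245.
Policyholder's share is the uncovered remainder: €19,220 − €14,245 = €4,975.

€4,975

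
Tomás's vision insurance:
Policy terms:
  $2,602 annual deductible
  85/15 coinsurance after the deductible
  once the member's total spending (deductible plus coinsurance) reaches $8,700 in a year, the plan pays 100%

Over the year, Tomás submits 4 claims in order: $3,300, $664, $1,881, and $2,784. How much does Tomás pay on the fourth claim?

Claim 1 — $3,300: $2,602 finishes the deductible; $698 goes to coinsurance; member's 15% is $104.70. Member pays $2,706.70; OOP now $2,706.70.
Claim 2 — $664: 15% coinsurance on $664 = $99.60. Member owes $99.60 (running OOP $2,806.30).
Claim 3 — $1,881: deductible already satisfied, so member's share is 15% × $1,881 = $282.15. Cost to member: $282.15. OOP to date $3,088.45.
Claim 4 — $2,784: 15% coinsurance on $2,784 = $417.60. Member owes $417.60 (running OOP $3,506.05).

$417.60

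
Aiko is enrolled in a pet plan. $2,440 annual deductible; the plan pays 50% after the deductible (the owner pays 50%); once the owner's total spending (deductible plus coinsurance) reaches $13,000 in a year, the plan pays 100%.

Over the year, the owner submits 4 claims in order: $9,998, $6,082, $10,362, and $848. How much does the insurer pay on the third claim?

Claim 1 — $9,998: $2,440 to deductible, leaving $7,558; 50% of $7,558 = $3,779. Owner pays $6,219; OOP now $6,219. Insurer: $9,998 − $6,219 = $3,779.
Claim 2 — $6,082: deductible met; 50% of $6,082 = $3,041. Owner owes $3,041 (running OOP $9,260). Insurer: $6,082 − $3,041 = $3,041.
Claim 3 — $10,362: deductible met; 50% of $10,362 = $5,181. That would push OOP to $14,441, over the $13,000 cap, so owner pays $13,000 − $9,260 = $3,740. Plan pays $10,362 − $3,740 = $6,622.

$6,622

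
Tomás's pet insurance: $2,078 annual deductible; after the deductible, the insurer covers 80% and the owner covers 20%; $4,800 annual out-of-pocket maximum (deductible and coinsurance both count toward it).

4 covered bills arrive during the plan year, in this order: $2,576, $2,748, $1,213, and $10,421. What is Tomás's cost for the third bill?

$242.60

#1 ($2,576): $2,078 finishes the deductible; $498 goes to coinsurance; coinsurance $498 × 20% = $99.60. Owner owes $2,177.60 (running OOP $2,177.60).
#2 ($2,748): 20% coinsurance on $2,748 = $549.60. Owner owes $549.60 (running OOP $2,727.20).
#3 ($1,213): 20% coinsurance on $1,213 = $242.60. Owner pays $242.60; OOP now $2,969.80.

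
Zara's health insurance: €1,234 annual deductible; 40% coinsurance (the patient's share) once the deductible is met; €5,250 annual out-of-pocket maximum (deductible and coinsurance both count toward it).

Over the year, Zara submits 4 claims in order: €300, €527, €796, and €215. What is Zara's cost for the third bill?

€562.60

Claim 1 (€300): all of it applies to the deductible. Patient owes €300 (running OOP €300).
Claim 2 (€527): entire amount goes to the deductible. Cost to patient: €527. OOP to date €827.
Claim 3 (€796): €407 finishes the deductible; €389 goes to coinsurance; patient's 40% is €155.60. Cost to patient: €562.60. OOP to date €1,389.60.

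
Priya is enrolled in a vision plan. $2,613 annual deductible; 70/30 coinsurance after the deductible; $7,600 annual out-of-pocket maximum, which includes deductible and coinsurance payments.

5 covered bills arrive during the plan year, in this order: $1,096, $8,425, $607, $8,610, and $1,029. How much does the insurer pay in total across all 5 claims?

$12,167

Bill 1, $1,096: all of it applies to the deductible. Member owes $1,096 (running OOP $1,096). Plan pays $1,096 − $1,096 = $0.
Bill 2, $8,425: $1,517 to deductible, leaving $6,908; 30% of $6,908 = $2,072.40. Cost to member: $3,589.40. OOP to date $4,685.40. Insurer: $8,425 − $3,589.40 = $4,835.60.
Bill 3, $607: deductible already satisfied, so member's share is 30% × $607 = $182.10. Member owes $182.10 (running OOP $4,867.50). Plan pays $607 − $182.10 = $424.90.
Bill 4, $8,610: 30% coinsurance on $8,610 = $2,583. Member owes $2,583 (running OOP $7,450.50). Insurer: $8,610 − $2,583 = $6,027.
Bill 5, $1,029: deductible met; 30% of $1,029 = $308.70. That would push OOP to $7,759.20, over the $7,600 cap, so member pays $7,600 − $7,450.50 = $149.50. Plan pays $1,029 − $149.50 = $879.50.
Insurer total: $0 + $4,835.60 + $424.90 + $6,027 + $879.50 = $12,167.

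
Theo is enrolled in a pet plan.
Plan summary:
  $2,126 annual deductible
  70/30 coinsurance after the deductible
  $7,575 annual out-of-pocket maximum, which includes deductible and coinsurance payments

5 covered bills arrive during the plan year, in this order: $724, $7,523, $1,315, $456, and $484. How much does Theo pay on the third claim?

$394.50

#1 ($724): entire amount goes to the deductible. Owner owes $724 (running OOP $724).
#2 ($7,523): $1,402 finishes the deductible; $6,121 goes to coinsurance; coinsurance $6,121 × 30% = $1,836.30. Owner pays $3,238.30; OOP now $3,962.30.
#3 ($1,315): deductible already satisfied, so owner's share is 30% × $1,315 = $394.50. Owner pays $394.50; OOP now $4,356.80.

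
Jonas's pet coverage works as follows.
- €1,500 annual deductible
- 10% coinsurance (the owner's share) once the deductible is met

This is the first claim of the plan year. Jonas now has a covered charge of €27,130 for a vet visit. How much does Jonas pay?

€4,063

Deductible not yet touched, so the first €1,500 of the bill goes to the deductible.
After the €1,500 deductible portion, €27,130 − €1,500 = €25,630 is subject to coinsurance.
Coinsurance: €25,630 × 10% = €2,563.
That puts the owner's cost at €1,500 + €2,563 = €4,063.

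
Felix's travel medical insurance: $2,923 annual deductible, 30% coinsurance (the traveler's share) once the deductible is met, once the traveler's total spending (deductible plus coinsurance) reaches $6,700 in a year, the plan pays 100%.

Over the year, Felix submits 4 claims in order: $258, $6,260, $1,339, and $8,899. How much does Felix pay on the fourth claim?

$2,296.80

Claim 1 — $258: fully absorbed by the deductible. Traveler owes $258 (running OOP $258).
Claim 2 — $6,260: $2,665 to deductible, leaving $3,595; coinsurance $3,595 × 30% = $1,078.50. Cost to traveler: $3,743.50. OOP to date $4,001.50.
Claim 3 — $1,339: deductible met; 30% of $1,339 = $401.70. Traveler pays $401.70; OOP now $4,403.20.
Claim 4 — $8,899: 30% coinsurance on $8,899 = $2,669.70. That would push OOP to $7,072.90, over the $6,700 cap, so traveler pays $6,700 − $4,403.20 = $2,296.80.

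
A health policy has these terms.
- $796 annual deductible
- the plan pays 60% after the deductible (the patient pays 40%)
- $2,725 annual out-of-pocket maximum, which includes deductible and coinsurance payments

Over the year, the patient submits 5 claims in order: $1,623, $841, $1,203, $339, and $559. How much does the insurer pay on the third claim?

$721.80

Claim 1 ($1,623): deductible takes $796, $827 remains; 40% of $827 = $330.80. Patient owes $1,126.80 (running OOP $1,126.80). Insurer: $1,623 − $1,126.80 = $496.20.
Claim 2 ($841): deductible met; 40% of $841 = $336.40. Cost to patient: $336.40. OOP to date $1,463.20. Plan pays $841 − $336.40 = $504.60.
Claim 3 ($1,203): deductible already satisfied, so patient's share is 40% × $1,203 = $481.20. Patient owes $481.20 (running OOP $1,944.40). Plan pays $1,203 − $481.20 = $721.80.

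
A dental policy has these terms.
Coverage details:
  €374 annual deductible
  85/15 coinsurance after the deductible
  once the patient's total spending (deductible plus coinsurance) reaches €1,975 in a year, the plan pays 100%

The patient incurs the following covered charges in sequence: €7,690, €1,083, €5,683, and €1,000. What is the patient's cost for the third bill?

€341.15

Claim 1 — €7,690: €374 finishes the deductible; €7,316 goes to coinsurance; 15% of €7,316 = €1,097.40. Cost to patient: €1,471.40. OOP to date €1,471.40.
Claim 2 — €1,083: deductible already satisfied, so patient's share is 15% × €1,083 = €162.45. Patient owes €162.45 (running OOP €1,633.85).
Claim 3 — €5,683: deductible already satisfied, so patient's share is 15% × €5,683 = €852.45. Adding that to €1,633.85 gives €2,486.30, past the €1,975 cap; patient pays only €1,975 − €1,633.85 = €341.15.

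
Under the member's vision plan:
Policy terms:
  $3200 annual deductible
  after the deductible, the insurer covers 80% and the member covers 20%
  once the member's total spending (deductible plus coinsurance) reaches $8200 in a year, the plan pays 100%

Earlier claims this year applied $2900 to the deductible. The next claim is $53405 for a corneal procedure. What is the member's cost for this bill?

$5300

Remaining deductible: $3200 − $2900 = $300.
That leaves $53405 − $300 = $53105 for coinsurance.
Member's 20% share of $53105 is $10621.
So the member owes $300 + $10621 = $10921 before any cap.
Year-to-date out-of-pocket would reach $2900 + $10921 = $13821, above the $8200 maximum, so the member pays only $8200 − $2900 = $5300.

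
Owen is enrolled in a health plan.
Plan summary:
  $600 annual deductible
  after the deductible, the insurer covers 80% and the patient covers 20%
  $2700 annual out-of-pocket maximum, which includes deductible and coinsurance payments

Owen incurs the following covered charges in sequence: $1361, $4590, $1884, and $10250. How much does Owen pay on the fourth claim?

Claim 1 — $1361: deductible takes $600, $761 remains; coinsurance $761 × 20% = $152.20. Patient pays $752.20; OOP now $752.20.
Claim 2 — $4590: 20% coinsurance on $4590 = $918. Cost to patient: $918. OOP to date $1670.20.
Claim 3 — $1884: deductible already satisfied, so patient's share is 20% × $1884 = $376.80. Patient pays $376.80; OOP now $2047.
Claim 4 — $10250: deductible already satisfied, so patient's share is 20% × $10250 = $2050. OOP would hit $4097 > $2700, so the cap limits the patient to $2700 − $2047 = $653.

$653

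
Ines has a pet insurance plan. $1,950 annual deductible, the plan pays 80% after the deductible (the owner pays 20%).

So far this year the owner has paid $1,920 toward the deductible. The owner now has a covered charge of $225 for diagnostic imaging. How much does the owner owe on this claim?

$1,920 of the $1,950 deductible is already met, leaving $30.
That leaves $225 − $30 = $195 for coinsurance.
Owner's 20% share of $195 is $39.
That puts the owner's cost at $30 + $39 = $69.

$69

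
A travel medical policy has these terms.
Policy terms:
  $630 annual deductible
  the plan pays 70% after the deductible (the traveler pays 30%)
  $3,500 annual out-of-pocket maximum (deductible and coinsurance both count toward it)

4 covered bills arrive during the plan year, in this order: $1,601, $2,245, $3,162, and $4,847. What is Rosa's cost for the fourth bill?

Bill 1, $1,601: deductible takes $630, $971 remains; 30% of $971 = $291.30. Traveler pays $921.30; OOP now $921.30.
Bill 2, $2,245: deductible already satisfied, so traveler's share is 30% × $2,245 = $673.50. Traveler pays $673.50; OOP now $1,594.80.
Bill 3, $3,162: deductible already satisfied, so traveler's share is 30% × $3,162 = $948.60. Cost to traveler: $948.60. OOP to date $2,543.40.
Bill 4, $4,847: deductible met; 30% of $4,847 = $1,454.10. OOP would hit $3,997.50 > $3,500, so the cap limits the traveler to $3,500 − $2,543.40 = $956.60.

$956.60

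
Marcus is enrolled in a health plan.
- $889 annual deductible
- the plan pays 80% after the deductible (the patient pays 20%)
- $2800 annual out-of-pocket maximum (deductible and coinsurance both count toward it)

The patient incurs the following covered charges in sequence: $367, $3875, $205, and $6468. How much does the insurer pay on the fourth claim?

$5268.60

#1 ($367): all of it applies to the deductible. Cost to patient: $367. OOP to date $367. Insurer: $367 − $367 = $0.
#2 ($3875): $522 to deductible, leaving $3353; coinsurance $3353 × 20% = $670.60. Patient pays $1192.60; OOP now $1559.60. Insurer: $3875 − $1192.60 = $2682.40.
#3 ($205): deductible already satisfied, so patient's share is 20% × $205 = $41. Patient pays $41; OOP now $1600.60. Plan pays $205 − $41 = $164.
#4 ($6468): 20% coinsurance on $6468 = $1293.60. Adding that to $1600.60 gives $2894.20, past the $2800 cap; patient pays only $2800 − $1600.60 = $1199.40. Insurer: $6468 − $1199.40 = $5268.60.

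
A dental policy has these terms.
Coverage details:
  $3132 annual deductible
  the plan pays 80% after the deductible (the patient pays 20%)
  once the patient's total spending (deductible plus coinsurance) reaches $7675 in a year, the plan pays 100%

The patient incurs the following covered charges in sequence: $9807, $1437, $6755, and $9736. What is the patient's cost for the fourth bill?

Bill 1, $9807: $3132 finishes the deductible; $6675 goes to coinsurance; patient's 20% is $1335. Patient pays $4467; OOP now $4467.
Bill 2, $1437: deductible already satisfied, so patient's share is 20% × $1437 = $287.40. Patient pays $287.40; OOP now $4754.40.
Bill 3, $6755: 20% coinsurance on $6755 = $1351. Cost to patient: $1351. OOP to date $6105.40.
Bill 4, $9736: 20% coinsurance on $9736 = $1947.20. OOP would hit $8052.60 > $7675, so the cap limits the patient to $7675 − $6105.40 = $1569.60.

$1569.60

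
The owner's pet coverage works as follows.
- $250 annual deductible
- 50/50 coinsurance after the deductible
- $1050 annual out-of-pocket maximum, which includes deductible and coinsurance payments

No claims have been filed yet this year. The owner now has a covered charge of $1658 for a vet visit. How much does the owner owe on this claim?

Deductible not yet touched, so the first $250 of the bill goes to the deductible.
After the $250 deductible portion, $1658 − $250 = $1408 is subject to coinsurance.
50% of $1408 = $704 falls to the owner.
So the owner owes $250 + $704 = $954 before any cap.
Total out-of-pocket so far would be $0 + $954 = $954, below the $1050 cap — no reduction.

$954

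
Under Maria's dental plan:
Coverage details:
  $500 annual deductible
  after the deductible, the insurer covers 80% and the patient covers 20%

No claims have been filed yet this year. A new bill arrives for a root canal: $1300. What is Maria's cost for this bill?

Nothing has been paid toward the $500 deductible, so the first $500 of this charge is applied there.
The remaining $800 (= $1300 − $500) moves to coinsurance.
Coinsurance: $800 × 20% = $160.
So the patient owes $500 + $160 = $660.

$660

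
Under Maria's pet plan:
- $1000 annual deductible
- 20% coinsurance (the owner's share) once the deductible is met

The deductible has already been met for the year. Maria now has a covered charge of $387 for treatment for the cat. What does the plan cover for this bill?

$309.60

The deductible is already satisfied, so the full bill goes to coinsurance.
Coinsurance: $387 × 20% = $77.40.
The insurer covers the remainder: $387 − $77.40 = $309.60.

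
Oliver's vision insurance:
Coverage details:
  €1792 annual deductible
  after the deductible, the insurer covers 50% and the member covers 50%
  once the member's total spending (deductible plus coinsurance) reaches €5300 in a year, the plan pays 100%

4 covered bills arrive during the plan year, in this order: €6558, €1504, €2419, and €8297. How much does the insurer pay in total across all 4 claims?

Claim 1 — €6558: deductible takes €1792, €4766 remains; 50% of €4766 = €2383. Member owes €4175 (running OOP €4175). Plan pays €6558 − €4175 = €2383.
Claim 2 — €1504: deductible already satisfied, so member's share is 50% × €1504 = €752. Member pays €752; OOP now €4927. Plan pays €1504 − €752 = €752.
Claim 3 — €2419: deductible already satisfied, so member's share is 50% × €2419 = €1209.50. Adding that to €4927 gives €6136.50, past the €5300 cap; member pays only €5300 − €4927 = €373. Plan pays €2419 − €373 = €2046.
Claim 4 — €8297: deductible met; 50% of €8297 = €4148.50. OOP would hit €9448.50 > €5300, so the cap limits the member to €5300 − €5300 = €0. Plan pays €8297 − €0 = €8297.
Insurer total: €2383 + €752 + €2046 + €8297 = €13478.

€13478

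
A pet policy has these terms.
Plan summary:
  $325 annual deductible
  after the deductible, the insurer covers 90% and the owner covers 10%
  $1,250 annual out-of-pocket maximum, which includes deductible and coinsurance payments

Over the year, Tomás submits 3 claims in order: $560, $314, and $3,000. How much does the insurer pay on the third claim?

$2,700

Claim 1 ($560): deductible takes $325, $235 remains; coinsurance $235 × 10% = $23.50. Owner owes $348.50 (running OOP $348.50). Insurer: $560 − $348.50 = $211.50.
Claim 2 ($314): deductible met; 10% of $314 = $31.40. Owner pays $31.40; OOP now $379.90. Insurer: $314 − $31.40 = $282.60.
Claim 3 ($3,000): 10% coinsurance on $3,000 = $300. Owner owes $300 (running OOP $679.90). Plan pays $3,000 − $300 = $2,700.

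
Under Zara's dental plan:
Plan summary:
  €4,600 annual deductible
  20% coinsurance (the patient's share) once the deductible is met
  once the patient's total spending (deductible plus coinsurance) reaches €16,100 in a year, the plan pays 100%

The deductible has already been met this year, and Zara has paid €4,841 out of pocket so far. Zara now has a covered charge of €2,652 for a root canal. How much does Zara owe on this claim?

With the deductible met, the entire €2,652 is subject to coinsurance.
20% of €2,652 = €530.40 falls to the patient.
Total out-of-pocket so far would be €4,841 + €530.40 = €5,371.40, below the €16,100 cap — no reduction.

€530.40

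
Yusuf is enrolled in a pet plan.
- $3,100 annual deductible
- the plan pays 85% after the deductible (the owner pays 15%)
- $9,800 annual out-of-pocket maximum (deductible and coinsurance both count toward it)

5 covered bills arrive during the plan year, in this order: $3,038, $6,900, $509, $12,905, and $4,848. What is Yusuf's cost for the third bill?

$76.35

Claim 1 — $3,038: fully absorbed by the deductible. Cost to owner: $3,038. OOP to date $3,038.
Claim 2 — $6,900: $62 finishes the deductible; $6,838 goes to coinsurance; owner's 15% is $1,025.70. Cost to owner: $1,087.70. OOP to date $4,125.70.
Claim 3 — $509: 15% coinsurance on $509 = $76.35. Owner owes $76.35 (running OOP $4,202.05).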